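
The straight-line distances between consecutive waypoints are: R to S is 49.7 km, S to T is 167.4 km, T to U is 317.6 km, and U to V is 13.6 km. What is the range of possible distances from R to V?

86.9 ≤ RV ≤ 548.3 km

The maximum is all hops collinear in one direction: 49.7 + 167.4 + 317.6 + 13.6 = 548.3.
The longest hop is 317.6; the others sum to 230.7. Folding the others back against it leaves at least 317.6 − 230.7 = 86.9.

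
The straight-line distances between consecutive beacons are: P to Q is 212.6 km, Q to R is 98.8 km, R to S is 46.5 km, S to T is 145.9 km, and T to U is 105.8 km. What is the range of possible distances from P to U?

0 ≤ PU ≤ 609.6 km

The maximum is all hops collinear in one direction: 212.6 + 98.8 + 46.5 + 145.9 + 105.8 = 609.6.
The longest hop is 212.6; the others sum to 397.0. Since 212.6 ≤ 397.0, the path can fold back on itself completely, so the minimum distance is 0.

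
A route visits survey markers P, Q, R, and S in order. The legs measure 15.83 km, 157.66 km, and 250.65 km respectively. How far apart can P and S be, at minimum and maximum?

The maximum is all hops collinear in one direction: 15.83 + 157.66 + 250.65 = 424.14.
The longest hop is 250.65; the others sum to 173.49. Folding the others back against it leaves at least 250.65 − 173.49 = 77.16.

77.16 ≤ PS ≤ 424.14 km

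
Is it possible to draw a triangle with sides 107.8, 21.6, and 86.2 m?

The two shorter sides sum to 107.8, exactly equal to the longest side 107.8.
That gives only a degenerate (flat) triangle — the inequality must be strict.

No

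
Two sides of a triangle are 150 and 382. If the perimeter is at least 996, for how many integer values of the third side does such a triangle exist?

68

Triangle inequality: 232 < x < 532. Perimeter ≥ 996 gives x ≥ 996 − 150 − 382 = 464.
So 464 ≤ x < 532; integers 464 through 531: 68 values.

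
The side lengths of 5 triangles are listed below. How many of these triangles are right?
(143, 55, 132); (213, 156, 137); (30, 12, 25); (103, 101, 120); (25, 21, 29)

1

(143,55,132): 55²+132² = 20449 = 143² → right
(213,156,137): 137²+156² = 43105 < 45369 = 213² → obtuse
(30,12,25): 12²+25² = 769 < 900 = 30² → obtuse
(103,101,120): 101²+103² = 20810 > 14400 = 120² → acute
(25,21,29): 21²+25² = 1066 > 841 = 29² → acute
1 of the 5 is right.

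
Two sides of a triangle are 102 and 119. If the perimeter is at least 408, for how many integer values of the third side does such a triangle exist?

34

Triangle inequality: 17 < x < 221. Perimeter ≥ 408 gives x ≥ 408 − 102 − 119 = 187.
So 187 ≤ x < 221; integers 187 through 220: 34 values.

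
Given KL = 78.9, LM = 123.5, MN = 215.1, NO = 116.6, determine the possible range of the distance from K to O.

0 ≤ KO ≤ 534.1

The maximum is all hops collinear in one direction: 78.9 + 123.5 + 215.1 + 116.6 = 534.1.
The longest hop is 215.1; the others sum to 319.0. Since 215.1 ≤ 319.0, the path can fold back on itself completely, so the minimum distance is 0.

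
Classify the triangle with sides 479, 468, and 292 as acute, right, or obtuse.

acute

Compare the square of the longest side to the sum of squares of the other two: 292² + 468² = 304288 > 229441 = 479².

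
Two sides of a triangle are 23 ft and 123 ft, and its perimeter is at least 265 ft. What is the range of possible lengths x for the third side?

119 ≤ x < 146

Triangle inequality alone gives 100 < x < 146.
The perimeter condition gives x ≥ 265 − 23 − 123 = 119.
Intersecting the two: 119 ≤ x < 146.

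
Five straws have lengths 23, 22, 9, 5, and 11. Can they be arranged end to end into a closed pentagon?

A pentagon exists iff every side is shorter than the sum of the others — equivalently, the longest side is less than the sum of the rest.
Longest side 23 < 47 (sum of the remaining 4), so yes.

Yes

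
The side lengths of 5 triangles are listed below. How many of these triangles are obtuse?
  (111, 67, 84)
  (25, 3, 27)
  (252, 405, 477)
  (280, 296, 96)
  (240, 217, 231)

2

(111,67,84): 67²+84² = 11545 < 12321 = 111² → obtuse
(25,3,27): 3²+25² = 634 < 729 = 27² → obtuse
(252,405,477): 252²+405² = 227529 = 477² → right
(280,296,96): 96²+280² = 87616 = 296² → right
(240,217,231): 217²+231² = 100450 > 57600 = 240² → acute
2 of the 5 are obtuse.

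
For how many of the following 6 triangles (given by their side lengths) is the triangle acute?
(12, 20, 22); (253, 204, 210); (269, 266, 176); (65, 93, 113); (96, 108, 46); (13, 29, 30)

(12,20,22): 12²+20² = 544 > 484 = 22² → acute
(253,204,210): 204²+210² = 85716 > 64009 = 253² → acute
(269,266,176): 176²+266² = 101732 > 72361 = 269² → acute
(65,93,113): 65²+93² = 12874 > 12769 = 113² → acute
(96,108,46): 46²+96² = 11332 < 11664 = 108² → obtuse
(13,29,30): 13²+29² = 1010 > 900 = 30² → acute
5 of the 6 are acute.

5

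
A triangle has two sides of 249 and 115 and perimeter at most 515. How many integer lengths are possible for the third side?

17

Triangle inequality: 134 < x < 364. Perimeter ≤ 515 gives x ≤ 515 − 249 − 115 = 151.
So 134 < x ≤ 151; integers 135 through 151: 17 values.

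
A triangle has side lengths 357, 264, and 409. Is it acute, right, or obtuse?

Compare the square of the longest side to the sum of squares of the other two: 264² + 357² = 197145 > 167281 = 409².

acute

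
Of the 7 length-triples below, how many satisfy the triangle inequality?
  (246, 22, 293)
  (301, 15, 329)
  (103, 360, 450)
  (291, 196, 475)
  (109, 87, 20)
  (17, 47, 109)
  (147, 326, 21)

(22,246,293): 22+246 ≤ 293 → not valid
(15,301,329): 15+301 ≤ 329 → not valid
(103,360,450): 103+360 > 450 → valid
(196,291,475): 196+291 > 475 → valid
(20,87,109): 20+87 ≤ 109 → not valid
(17,47,109): 17+47 ≤ 109 → not valid
(21,147,326): 21+147 ≤ 326 → not valid
2 of the 7 triples form a triangle.

2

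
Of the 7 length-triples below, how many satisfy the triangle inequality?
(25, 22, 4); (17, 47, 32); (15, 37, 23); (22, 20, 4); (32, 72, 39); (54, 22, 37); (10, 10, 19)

6

(4,22,25): 4+22 > 25 → valid
(17,32,47): 17+32 > 47 → valid
(15,23,37): 15+23 > 37 → valid
(4,20,22): 4+20 > 22 → valid
(32,39,72): 32+39 ≤ 72 → not valid
(22,37,54): 22+37 > 54 → valid
(10,10,19): 10+10 > 19 → valid
6 of the 7 triples form a triangle.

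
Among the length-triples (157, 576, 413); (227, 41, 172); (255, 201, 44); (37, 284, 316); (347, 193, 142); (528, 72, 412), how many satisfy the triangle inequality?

1

(157,413,576): 157+413 ≤ 576 → not valid
(41,172,227): 41+172 ≤ 227 → not valid
(44,201,255): 44+201 ≤ 255 → not valid
(37,284,316): 37+284 > 316 → valid
(142,193,347): 142+193 ≤ 347 → not valid
(72,412,528): 72+412 ≤ 528 → not valid
1 of the 6 triples forms a triangle.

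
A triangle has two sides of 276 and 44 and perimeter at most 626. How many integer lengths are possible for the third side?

Triangle inequality: 232 < x < 320. Perimeter ≤ 626 gives x ≤ 626 − 276 − 44 = 306.
So 232 < x ≤ 306; integers 233 through 306: 74 values.

74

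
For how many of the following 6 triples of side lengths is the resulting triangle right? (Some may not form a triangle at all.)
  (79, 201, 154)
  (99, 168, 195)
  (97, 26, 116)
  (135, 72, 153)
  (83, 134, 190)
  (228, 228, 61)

2

(79,201,154): 79²+154² = 29957 < 40401 = 201² → obtuse
(99,168,195): 99²+168² = 38025 = 195² → right
(97,26,116): 26²+97² = 10085 < 13456 = 116² → obtuse
(135,72,153): 72²+135² = 23409 = 153² → right
(83,134,190): 83²+134² = 24845 < 36100 = 190² → obtuse
(228,228,61): 61²+228² = 55705 > 51984 = 228² → acute
2 of the 6 are right.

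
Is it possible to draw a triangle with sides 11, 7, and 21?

No

The longest side is 21, but the other two sum to only 18.
18 < 21, so the triangle inequality fails.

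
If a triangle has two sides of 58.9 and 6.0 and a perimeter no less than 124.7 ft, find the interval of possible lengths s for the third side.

Triangle inequality alone gives 52.9 < s < 64.9.
The perimeter condition gives s ≥ 124.7 − 58.9 − 6.0 = 59.8.
Intersecting the two: 59.8 ≤ s < 64.9.

59.8 ≤ s < 64.9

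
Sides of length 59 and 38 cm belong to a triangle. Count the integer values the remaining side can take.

75

The third side lies in the open interval (21, 97).
Integers from 22 to 96 inclusive: 96 − 22 + 1 = 75.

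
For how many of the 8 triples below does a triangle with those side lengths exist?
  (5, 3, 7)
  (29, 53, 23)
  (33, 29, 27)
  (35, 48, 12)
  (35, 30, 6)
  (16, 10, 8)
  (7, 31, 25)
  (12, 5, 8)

(3,5,7): 3+5 > 7 → valid
(23,29,53): 23+29 ≤ 53 → not valid
(27,29,33): 27+29 > 33 → valid
(12,35,48): 12+35 ≤ 48 → not valid
(6,30,35): 6+30 > 35 → valid
(8,10,16): 8+10 > 16 → valid
(7,25,31): 7+25 > 31 → valid
(5,8,12): 5+8 > 12 → valid
6 of the 8 triples form a triangle.

6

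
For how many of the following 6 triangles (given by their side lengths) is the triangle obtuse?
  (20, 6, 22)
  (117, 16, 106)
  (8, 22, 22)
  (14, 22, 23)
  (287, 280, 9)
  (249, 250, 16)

4

(20,6,22): 6²+20² = 436 < 484 = 22² → obtuse
(117,16,106): 16²+106² = 11492 < 13689 = 117² → obtuse
(8,22,22): 8²+22² = 548 > 484 = 22² → acute
(14,22,23): 14²+22² = 680 > 529 = 23² → acute
(287,280,9): 9²+280² = 78481 < 82369 = 287² → obtuse
(249,250,16): 16²+249² = 62257 < 62500 = 250² → obtuse
4 of the 6 are obtuse.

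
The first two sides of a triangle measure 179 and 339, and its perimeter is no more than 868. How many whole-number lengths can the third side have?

Triangle inequality: 160 < x < 518. Perimeter ≤ 868 gives x ≤ 868 − 179 − 339 = 350.
So 160 < x ≤ 350; integers 161 through 350: 190 values.

190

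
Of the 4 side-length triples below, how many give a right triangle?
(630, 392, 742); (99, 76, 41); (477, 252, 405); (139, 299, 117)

(630,392,742): 392²+630² = 550564 = 742² → right
(99,76,41): 41²+76² = 7457 < 9801 = 99² → obtuse
(477,252,405): 252²+405² = 227529 = 477² → right
(139,299,117): 117+139 ≤ 299, not a triangle
2 of the 4 are right.

2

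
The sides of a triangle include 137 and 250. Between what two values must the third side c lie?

By the triangle inequality, c must be less than 137 + 250 = 387 and greater than |137 − 250| = 113.

113 < c < 387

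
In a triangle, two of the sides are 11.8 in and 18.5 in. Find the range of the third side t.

6.7 < t < 30.3

By the triangle inequality, t must be less than 11.8 + 18.5 = 30.3 and greater than |11.8 − 18.5| = 6.7.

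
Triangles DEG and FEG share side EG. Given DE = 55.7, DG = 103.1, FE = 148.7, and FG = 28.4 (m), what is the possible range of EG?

From triangle DEG: |55.7 − 103.1| < EG < 55.7 + 103.1, i.e. 47.4 < EG < 158.8.
From triangle FEG: 120.3 < EG < 177.1.
Both must hold, so EG lies in the intersection.

120.3 < EG < 158.8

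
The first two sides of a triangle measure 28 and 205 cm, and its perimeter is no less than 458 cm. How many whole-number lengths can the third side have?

Triangle inequality: 177 < x < 233. Perimeter ≥ 458 gives x ≥ 458 − 28 − 205 = 225.
So 225 ≤ x < 233; integers 225 through 232: 8 values.

8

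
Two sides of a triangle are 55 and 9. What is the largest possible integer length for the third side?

63

The third side must be strictly less than 55 + 9 = 64.
The largest integer below 64 is 63.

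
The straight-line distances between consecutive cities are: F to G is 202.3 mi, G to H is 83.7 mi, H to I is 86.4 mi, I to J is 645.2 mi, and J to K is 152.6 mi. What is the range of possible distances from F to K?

The maximum is all hops collinear in one direction: 202.3 + 83.7 + 86.4 + 645.2 + 152.6 = 1170.2.
The longest hop is 645.2; the others sum to 525.0. Folding the others back against it leaves at least 645.2 − 525.0 = 120.2.

120.2 ≤ FK ≤ 1170.2 mi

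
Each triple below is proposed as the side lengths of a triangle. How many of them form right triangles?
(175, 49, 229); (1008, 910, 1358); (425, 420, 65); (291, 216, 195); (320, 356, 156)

(175,49,229): 49+175 ≤ 229, not a triangle
(1008,910,1358): 910²+1008² = 1844164 = 1358² → right
(425,420,65): 65²+420² = 180625 = 425² → right
(291,216,195): 195²+216² = 84681 = 291² → right
(320,356,156): 156²+320² = 126736 = 356² → right
4 of the 5 are right.

4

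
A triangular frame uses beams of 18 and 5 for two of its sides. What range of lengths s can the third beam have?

13 < s < 23

By the triangle inequality, s must be less than 18 + 5 = 23 and greater than |18 − 5| = 13.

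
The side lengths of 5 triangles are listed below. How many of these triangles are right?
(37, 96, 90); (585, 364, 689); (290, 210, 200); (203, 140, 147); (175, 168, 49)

(37,96,90): 37²+90² = 9469 > 9216 = 96² → acute
(585,364,689): 364²+585² = 474721 = 689² → right
(290,210,200): 200²+210² = 84100 = 290² → right
(203,140,147): 140²+147² = 41209 = 203² → right
(175,168,49): 49²+168² = 30625 = 175² → right
4 of the 5 are right.

4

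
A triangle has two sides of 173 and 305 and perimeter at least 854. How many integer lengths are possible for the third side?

Triangle inequality: 132 < x < 478. Perimeter ≥ 854 gives x ≥ 854 − 173 − 305 = 376.
So 376 ≤ x < 478; integers 376 through 477: 102 values.

102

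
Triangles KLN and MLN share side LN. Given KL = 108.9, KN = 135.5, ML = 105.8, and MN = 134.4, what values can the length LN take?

28.6 < LN < 240.2

From triangle KLN: |108.9 − 135.5| < LN < 108.9 + 135.5, i.e. 26.6 < LN < 244.4.
From triangle MLN: 28.6 < LN < 240.2.
Both must hold, so LN lies in the intersection.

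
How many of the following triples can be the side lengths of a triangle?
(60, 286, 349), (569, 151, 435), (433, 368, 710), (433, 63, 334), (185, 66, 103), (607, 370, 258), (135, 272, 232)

(60,286,349): 60+286 ≤ 349 → not valid
(151,435,569): 151+435 > 569 → valid
(368,433,710): 368+433 > 710 → valid
(63,334,433): 63+334 ≤ 433 → not valid
(66,103,185): 66+103 ≤ 185 → not valid
(258,370,607): 258+370 > 607 → valid
(135,232,272): 135+232 > 272 → valid
4 of the 7 triples form a triangle.

4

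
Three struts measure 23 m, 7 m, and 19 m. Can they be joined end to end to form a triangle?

The longest side is 23, and the other two sum to 26.
Since 26 > 23, the triangle inequality holds.

Yes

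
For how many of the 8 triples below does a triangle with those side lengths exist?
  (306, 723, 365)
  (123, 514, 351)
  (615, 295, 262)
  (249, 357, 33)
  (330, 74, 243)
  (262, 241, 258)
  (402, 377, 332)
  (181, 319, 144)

(306,365,723): 306+365 ≤ 723 → not valid
(123,351,514): 123+351 ≤ 514 → not valid
(262,295,615): 262+295 ≤ 615 → not valid
(33,249,357): 33+249 ≤ 357 → not valid
(74,243,330): 74+243 ≤ 330 → not valid
(241,258,262): 241+258 > 262 → valid
(332,377,402): 332+377 > 402 → valid
(144,181,319): 144+181 > 319 → valid
3 of the 8 triples form a triangle.

3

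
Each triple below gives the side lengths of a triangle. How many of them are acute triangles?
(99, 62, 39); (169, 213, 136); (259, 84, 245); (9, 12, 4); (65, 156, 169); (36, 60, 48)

1

(99,62,39): 39²+62² = 5365 < 9801 = 99² → obtuse
(169,213,136): 136²+169² = 47057 > 45369 = 213² → acute
(259,84,245): 84²+245² = 67081 = 259² → right
(9,12,4): 4²+9² = 97 < 144 = 12² → obtuse
(65,156,169): 65²+156² = 28561 = 169² → right
(36,60,48): 36²+48² = 3600 = 60² → right
1 of the 6 is acute.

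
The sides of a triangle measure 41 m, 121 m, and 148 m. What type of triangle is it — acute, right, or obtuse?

obtuse

Compare the square of the longest side to the sum of squares of the other two: 41² + 121² = 16322 < 21904 = 148².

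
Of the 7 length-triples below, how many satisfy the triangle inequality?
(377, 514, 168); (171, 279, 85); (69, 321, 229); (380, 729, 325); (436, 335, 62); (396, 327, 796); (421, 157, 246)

1

(168,377,514): 168+377 > 514 → valid
(85,171,279): 85+171 ≤ 279 → not valid
(69,229,321): 69+229 ≤ 321 → not valid
(325,380,729): 325+380 ≤ 729 → not valid
(62,335,436): 62+335 ≤ 436 → not valid
(327,396,796): 327+396 ≤ 796 → not valid
(157,246,421): 157+246 ≤ 421 → not valid
1 of the 7 triples forms a triangle.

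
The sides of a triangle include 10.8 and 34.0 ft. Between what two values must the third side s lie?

By the triangle inequality, s must be less than 10.8 + 34.0 = 44.8 and greater than |10.8 − 34.0| = 23.2.

23.2 < s < 44.8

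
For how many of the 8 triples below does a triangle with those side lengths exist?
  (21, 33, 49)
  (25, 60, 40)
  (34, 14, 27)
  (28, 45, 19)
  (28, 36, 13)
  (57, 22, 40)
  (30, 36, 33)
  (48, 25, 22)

7

(21,33,49): 21+33 > 49 → valid
(25,40,60): 25+40 > 60 → valid
(14,27,34): 14+27 > 34 → valid
(19,28,45): 19+28 > 45 → valid
(13,28,36): 13+28 > 36 → valid
(22,40,57): 22+40 > 57 → valid
(30,33,36): 30+33 > 36 → valid
(22,25,48): 22+25 ≤ 48 → not valid
7 of the 8 triples form a triangle.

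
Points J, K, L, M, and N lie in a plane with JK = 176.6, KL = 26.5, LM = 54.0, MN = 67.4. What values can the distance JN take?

The maximum is all hops collinear in one direction: 176.6 + 26.5 + 54.0 + 67.4 = 324.5.
The longest hop is 176.6; the others sum to 147.9. Folding the others back against it leaves at least 176.6 − 147.9 = 28.7.

28.7 ≤ JN ≤ 324.5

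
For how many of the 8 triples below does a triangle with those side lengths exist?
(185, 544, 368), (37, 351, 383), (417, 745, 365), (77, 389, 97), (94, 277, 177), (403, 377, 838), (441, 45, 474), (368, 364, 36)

(185,368,544): 185+368 > 544 → valid
(37,351,383): 37+351 > 383 → valid
(365,417,745): 365+417 > 745 → valid
(77,97,389): 77+97 ≤ 389 → not valid
(94,177,277): 94+177 ≤ 277 → not valid
(377,403,838): 377+403 ≤ 838 → not valid
(45,441,474): 45+441 > 474 → valid
(36,364,368): 36+364 > 368 → valid
5 of the 8 triples form a triangle.

5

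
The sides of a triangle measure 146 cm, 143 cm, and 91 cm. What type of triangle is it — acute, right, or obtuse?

acute

Compare the square of the longest side to the sum of squares of the other two: 91² + 143² = 28730 > 21316 = 146².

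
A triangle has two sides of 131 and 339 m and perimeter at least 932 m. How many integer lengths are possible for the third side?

Triangle inequality: 208 < x < 470. Perimeter ≥ 932 gives x ≥ 932 − 131 − 339 = 462.
So 462 ≤ x < 470; integers 462 through 469: 8 values.

8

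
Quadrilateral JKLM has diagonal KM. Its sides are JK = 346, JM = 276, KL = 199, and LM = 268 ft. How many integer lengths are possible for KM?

From triangle JKM: 70 < KM < 622.
From triangle LKM: 69 < KM < 467.
Intersection: 70 < KM < 467, so integers 71 through 466: 396 values.

396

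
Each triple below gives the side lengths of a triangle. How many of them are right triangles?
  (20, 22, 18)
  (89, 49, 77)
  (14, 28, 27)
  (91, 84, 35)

1

(20,22,18): 18²+20² = 724 > 484 = 22² → acute
(89,49,77): 49²+77² = 8330 > 7921 = 89² → acute
(14,28,27): 14²+27² = 925 > 784 = 28² → acute
(91,84,35): 35²+84² = 8281 = 91² → right
1 of the 4 is right.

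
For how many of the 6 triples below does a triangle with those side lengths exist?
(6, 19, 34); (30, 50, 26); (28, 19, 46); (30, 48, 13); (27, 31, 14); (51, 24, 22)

(6,19,34): 6+19 ≤ 34 → not valid
(26,30,50): 26+30 > 50 → valid
(19,28,46): 19+28 > 46 → valid
(13,30,48): 13+30 ≤ 48 → not valid
(14,27,31): 14+27 > 31 → valid
(22,24,51): 22+24 ≤ 51 → not valid
3 of the 6 triples form a triangle.

3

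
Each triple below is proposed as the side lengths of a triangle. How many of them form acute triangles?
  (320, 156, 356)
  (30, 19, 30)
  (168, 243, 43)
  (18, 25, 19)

2

(320,156,356): 156²+320² = 126736 = 356² → right
(30,19,30): 19²+30² = 1261 > 900 = 30² → acute
(168,243,43): 43+168 ≤ 243, not a triangle
(18,25,19): 18²+19² = 685 > 625 = 25² → acute
2 of the 4 are acute.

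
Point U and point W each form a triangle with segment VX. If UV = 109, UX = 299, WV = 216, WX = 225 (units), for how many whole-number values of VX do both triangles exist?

217

From triangle UVX: 190 < VX < 408.
From triangle WVX: 9 < VX < 441.
Intersection: 190 < VX < 408, so integers 191 through 407: 217 values.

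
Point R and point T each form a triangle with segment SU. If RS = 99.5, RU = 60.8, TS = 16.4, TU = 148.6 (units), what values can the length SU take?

132.2 < SU < 160.3

From triangle RSU: |99.5 − 60.8| < SU < 99.5 + 60.8, i.e. 38.7 < SU < 160.3.
From triangle TSU: 132.2 < SU < 165.0.
Both must hold, so SU lies in the intersection.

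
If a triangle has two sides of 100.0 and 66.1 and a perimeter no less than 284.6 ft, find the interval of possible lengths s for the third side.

Triangle inequality alone gives 33.9 < s < 166.1.
The perimeter condition gives s ≥ 284.6 − 100.0 − 66.1 = 118.5.
Intersecting the two: 118.5 ≤ s < 166.1.

118.5 ≤ s < 166.1 ft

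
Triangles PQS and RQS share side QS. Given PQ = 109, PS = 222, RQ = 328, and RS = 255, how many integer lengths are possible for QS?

From triangle PQS: 113 < QS < 331.
From triangle RQS: 73 < QS < 583.
Intersection: 113 < QS < 331, so integers 114 through 330: 217 values.

217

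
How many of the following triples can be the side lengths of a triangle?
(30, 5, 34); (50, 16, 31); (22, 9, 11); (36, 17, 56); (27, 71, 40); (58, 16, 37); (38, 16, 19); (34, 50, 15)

1

(5,30,34): 5+30 > 34 → valid
(16,31,50): 16+31 ≤ 50 → not valid
(9,11,22): 9+11 ≤ 22 → not valid
(17,36,56): 17+36 ≤ 56 → not valid
(27,40,71): 27+40 ≤ 71 → not valid
(16,37,58): 16+37 ≤ 58 → not valid
(16,19,38): 16+19 ≤ 38 → not valid
(15,34,50): 15+34 ≤ 50 → not valid
1 of the 8 triples forms a triangle.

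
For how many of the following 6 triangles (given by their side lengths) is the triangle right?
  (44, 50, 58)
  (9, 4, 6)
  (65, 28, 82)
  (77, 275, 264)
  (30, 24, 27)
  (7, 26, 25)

(44,50,58): 44²+50² = 4436 > 3364 = 58² → acute
(9,4,6): 4²+6² = 52 < 81 = 9² → obtuse
(65,28,82): 28²+65² = 5009 < 6724 = 82² → obtuse
(77,275,264): 77²+264² = 75625 = 275² → right
(30,24,27): 24²+27² = 1305 > 900 = 30² → acute
(7,26,25): 7²+25² = 674 < 676 = 26² → obtuse
1 of the 6 is right.

1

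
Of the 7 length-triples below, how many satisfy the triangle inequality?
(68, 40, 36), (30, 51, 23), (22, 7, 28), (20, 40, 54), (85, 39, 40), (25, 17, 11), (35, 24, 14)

6

(36,40,68): 36+40 > 68 → valid
(23,30,51): 23+30 > 51 → valid
(7,22,28): 7+22 > 28 → valid
(20,40,54): 20+40 > 54 → valid
(39,40,85): 39+40 ≤ 85 → not valid
(11,17,25): 11+17 > 25 → valid
(14,24,35): 14+24 > 35 → valid
6 of the 7 triples form a triangle.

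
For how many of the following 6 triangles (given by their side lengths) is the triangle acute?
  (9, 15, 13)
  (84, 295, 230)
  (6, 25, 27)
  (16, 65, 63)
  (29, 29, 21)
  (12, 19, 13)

2

(9,15,13): 9²+13² = 250 > 225 = 15² → acute
(84,295,230): 84²+230² = 59956 < 87025 = 295² → obtuse
(6,25,27): 6²+25² = 661 < 729 = 27² → obtuse
(16,65,63): 16²+63² = 4225 = 65² → right
(29,29,21): 21²+29² = 1282 > 841 = 29² → acute
(12,19,13): 12²+13² = 313 < 361 = 19² → obtuse
2 of the 6 are acute.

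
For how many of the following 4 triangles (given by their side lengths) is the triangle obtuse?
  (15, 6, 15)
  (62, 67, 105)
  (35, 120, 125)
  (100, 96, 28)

1

(15,6,15): 6²+15² = 261 > 225 = 15² → acute
(62,67,105): 62²+67² = 8333 < 11025 = 105² → obtuse
(35,120,125): 35²+120² = 15625 = 125² → right
(100,96,28): 28²+96² = 10000 = 100² → right
1 of the 4 is obtuse.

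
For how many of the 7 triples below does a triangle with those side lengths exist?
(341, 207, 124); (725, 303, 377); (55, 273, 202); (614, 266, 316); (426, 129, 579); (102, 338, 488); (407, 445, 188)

(124,207,341): 124+207 ≤ 341 → not valid
(303,377,725): 303+377 ≤ 725 → not valid
(55,202,273): 55+202 ≤ 273 → not valid
(266,316,614): 266+316 ≤ 614 → not valid
(129,426,579): 129+426 ≤ 579 → not valid
(102,338,488): 102+338 ≤ 488 → not valid
(188,407,445): 188+407 > 445 → valid
1 of the 7 triples forms a triangle.

1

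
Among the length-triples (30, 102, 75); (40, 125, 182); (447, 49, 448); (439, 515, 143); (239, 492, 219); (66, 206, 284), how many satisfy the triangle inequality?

(30,75,102): 30+75 > 102 → valid
(40,125,182): 40+125 ≤ 182 → not valid
(49,447,448): 49+447 > 448 → valid
(143,439,515): 143+439 > 515 → valid
(219,239,492): 219+239 ≤ 492 → not valid
(66,206,284): 66+206 ≤ 284 → not valid
3 of the 6 triples form a triangle.

3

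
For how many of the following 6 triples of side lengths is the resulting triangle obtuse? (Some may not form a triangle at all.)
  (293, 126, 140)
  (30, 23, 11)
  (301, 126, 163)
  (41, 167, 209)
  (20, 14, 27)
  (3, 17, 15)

3

(293,126,140): 126+140 ≤ 293, not a triangle
(30,23,11): 11²+23² = 650 < 900 = 30² → obtuse
(301,126,163): 126+163 ≤ 301, not a triangle
(41,167,209): 41+167 ≤ 209, not a triangle
(20,14,27): 14²+20² = 596 < 729 = 27² → obtuse
(3,17,15): 3²+15² = 234 < 289 = 17² → obtuse
3 of the 6 are obtuse.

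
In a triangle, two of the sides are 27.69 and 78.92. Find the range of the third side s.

51.23 < s < 106.61

By the triangle inequality, s must be less than 27.69 + 78.92 = 106.61 and greater than |27.69 − 78.92| = 51.23.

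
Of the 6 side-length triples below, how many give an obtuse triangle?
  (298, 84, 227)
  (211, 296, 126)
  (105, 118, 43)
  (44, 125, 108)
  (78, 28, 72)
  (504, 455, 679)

5

(298,84,227): 84²+227² = 58585 < 88804 = 298² → obtuse
(211,296,126): 126²+211² = 60397 < 87616 = 296² → obtuse
(105,118,43): 43²+105² = 12874 < 13924 = 118² → obtuse
(44,125,108): 44²+108² = 13600 < 15625 = 125² → obtuse
(78,28,72): 28²+72² = 5968 < 6084 = 78² → obtuse
(504,455,679): 455²+504² = 461041 = 679² → right
5 of the 6 are obtuse.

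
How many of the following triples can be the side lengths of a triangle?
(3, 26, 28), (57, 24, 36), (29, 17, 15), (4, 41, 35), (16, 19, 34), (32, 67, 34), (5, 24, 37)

4

(3,26,28): 3+26 > 28 → valid
(24,36,57): 24+36 > 57 → valid
(15,17,29): 15+17 > 29 → valid
(4,35,41): 4+35 ≤ 41 → not valid
(16,19,34): 16+19 > 34 → valid
(32,34,67): 32+34 ≤ 67 → not valid
(5,24,37): 5+24 ≤ 37 → not valid
4 of the 7 triples form a triangle.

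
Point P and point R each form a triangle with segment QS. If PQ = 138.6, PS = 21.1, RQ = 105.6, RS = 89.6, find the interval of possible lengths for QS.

From triangle PQS: |138.6 − 21.1| < QS < 138.6 + 21.1, i.e. 117.5 < QS < 159.7.
From triangle RQS: 16.0 < QS < 195.2.
Both must hold, so QS lies in the intersection.

117.5 < QS < 159.7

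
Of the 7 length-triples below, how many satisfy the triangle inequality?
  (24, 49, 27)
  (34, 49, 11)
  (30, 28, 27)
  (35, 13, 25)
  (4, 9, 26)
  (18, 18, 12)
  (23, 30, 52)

(24,27,49): 24+27 > 49 → valid
(11,34,49): 11+34 ≤ 49 → not valid
(27,28,30): 27+28 > 30 → valid
(13,25,35): 13+25 > 35 → valid
(4,9,26): 4+9 ≤ 26 → not valid
(12,18,18): 12+18 > 18 → valid
(23,30,52): 23+30 > 52 → valid
5 of the 7 triples form a triangle.

5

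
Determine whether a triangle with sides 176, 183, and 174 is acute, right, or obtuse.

acute

Compare the square of the longest side to the sum of squares of the other two: 174² + 176² = 61252 > 33489 = 183².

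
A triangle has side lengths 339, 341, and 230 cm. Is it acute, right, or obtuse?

acute

Compare the square of the longest side to the sum of squares of the other two: 230² + 339² = 167821 > 116281 = 341².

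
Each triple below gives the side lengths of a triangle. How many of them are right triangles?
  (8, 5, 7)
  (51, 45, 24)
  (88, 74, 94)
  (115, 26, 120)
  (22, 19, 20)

1

(8,5,7): 5²+7² = 74 > 64 = 8² → acute
(51,45,24): 24²+45² = 2601 = 51² → right
(88,74,94): 74²+88² = 13220 > 8836 = 94² → acute
(115,26,120): 26²+115² = 13901 < 14400 = 120² → obtuse
(22,19,20): 19²+20² = 761 > 484 = 22² → acute
1 of the 5 is right.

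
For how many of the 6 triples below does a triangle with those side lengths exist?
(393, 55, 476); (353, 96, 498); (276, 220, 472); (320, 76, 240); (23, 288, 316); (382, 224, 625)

(55,393,476): 55+393 ≤ 476 → not valid
(96,353,498): 96+353 ≤ 498 → not valid
(220,276,472): 220+276 > 472 → valid
(76,240,320): 76+240 ≤ 320 → not valid
(23,288,316): 23+288 ≤ 316 → not valid
(224,382,625): 224+382 ≤ 625 → not valid
1 of the 6 triples forms a triangle.

1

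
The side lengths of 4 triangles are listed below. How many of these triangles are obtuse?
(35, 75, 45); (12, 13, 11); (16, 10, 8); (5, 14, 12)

3

(35,75,45): 35²+45² = 3250 < 5625 = 75² → obtuse
(12,13,11): 11²+12² = 265 > 169 = 13² → acute
(16,10,8): 8²+10² = 164 < 256 = 16² → obtuse
(5,14,12): 5²+12² = 169 < 196 = 14² → obtuse
3 of the 4 are obtuse.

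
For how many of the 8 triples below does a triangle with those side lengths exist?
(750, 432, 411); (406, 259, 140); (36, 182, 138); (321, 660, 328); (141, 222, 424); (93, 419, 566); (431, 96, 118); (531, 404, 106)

1

(411,432,750): 411+432 > 750 → valid
(140,259,406): 140+259 ≤ 406 → not valid
(36,138,182): 36+138 ≤ 182 → not valid
(321,328,660): 321+328 ≤ 660 → not valid
(141,222,424): 141+222 ≤ 424 → not valid
(93,419,566): 93+419 ≤ 566 → not valid
(96,118,431): 96+118 ≤ 431 → not valid
(106,404,531): 106+404 ≤ 531 → not valid
1 of the 8 triples forms a triangle.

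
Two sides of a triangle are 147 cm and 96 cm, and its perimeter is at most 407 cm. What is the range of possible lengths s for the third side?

51 < s ≤ 164

Triangle inequality alone gives 51 < s < 243.
The perimeter condition gives s ≤ 407 − 147 − 96 = 164.
Intersecting the two: 51 < s ≤ 164.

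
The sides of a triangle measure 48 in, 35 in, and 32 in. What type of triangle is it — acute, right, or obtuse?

Compare the square of the longest side to the sum of squares of the other two: 32² + 35² = 2249 < 2304 = 48².

obtuse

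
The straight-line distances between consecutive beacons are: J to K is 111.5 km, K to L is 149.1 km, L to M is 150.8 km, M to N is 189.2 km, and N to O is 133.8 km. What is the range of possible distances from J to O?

The maximum is all hops collinear in one direction: 111.5 + 149.1 + 150.8 + 189.2 + 133.8 = 734.4.
The longest hop is 189.2; the others sum to 545.2. Since 189.2 ≤ 545.2, the path can fold back on itself completely, so the minimum distance is 0.

0 ≤ JO ≤ 734.4 km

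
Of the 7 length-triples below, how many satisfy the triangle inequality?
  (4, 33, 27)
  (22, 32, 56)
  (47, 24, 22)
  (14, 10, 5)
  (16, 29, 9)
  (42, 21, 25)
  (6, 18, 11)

2

(4,27,33): 4+27 ≤ 33 → not valid
(22,32,56): 22+32 ≤ 56 → not valid
(22,24,47): 22+24 ≤ 47 → not valid
(5,10,14): 5+10 > 14 → valid
(9,16,29): 9+16 ≤ 29 → not valid
(21,25,42): 21+25 > 42 → valid
(6,11,18): 6+11 ≤ 18 → not valid
2 of the 7 triples form a triangle.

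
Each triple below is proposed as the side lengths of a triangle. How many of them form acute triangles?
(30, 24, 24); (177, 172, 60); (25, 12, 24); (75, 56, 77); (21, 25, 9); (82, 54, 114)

(30,24,24): 24²+24² = 1152 > 900 = 30² → acute
(177,172,60): 60²+172² = 33184 > 31329 = 177² → acute
(25,12,24): 12²+24² = 720 > 625 = 25² → acute
(75,56,77): 56²+75² = 8761 > 5929 = 77² → acute
(21,25,9): 9²+21² = 522 < 625 = 25² → obtuse
(82,54,114): 54²+82² = 9640 < 12996 = 114² → obtuse
4 of the 6 are acute.

4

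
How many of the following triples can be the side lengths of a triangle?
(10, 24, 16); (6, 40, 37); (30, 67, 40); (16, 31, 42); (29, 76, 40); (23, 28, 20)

(10,16,24): 10+16 > 24 → valid
(6,37,40): 6+37 > 40 → valid
(30,40,67): 30+40 > 67 → valid
(16,31,42): 16+31 > 42 → valid
(29,40,76): 29+40 ≤ 76 → not valid
(20,23,28): 20+23 > 28 → valid
5 of the 6 triples form a triangle.

5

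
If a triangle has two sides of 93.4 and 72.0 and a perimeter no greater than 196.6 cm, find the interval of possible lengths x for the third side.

21.4 < x ≤ 31.2 cm

Triangle inequality alone gives 21.4 < x < 165.4.
The perimeter condition gives x ≤ 196.6 − 93.4 − 72.0 = 31.2.
Intersecting the two: 21.4 < x ≤ 31.2.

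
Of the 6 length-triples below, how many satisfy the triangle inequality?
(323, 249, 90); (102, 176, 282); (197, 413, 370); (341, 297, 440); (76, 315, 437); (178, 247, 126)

4

(90,249,323): 90+249 > 323 → valid
(102,176,282): 102+176 ≤ 282 → not valid
(197,370,413): 197+370 > 413 → valid
(297,341,440): 297+341 > 440 → valid
(76,315,437): 76+315 ≤ 437 → not valid
(126,178,247): 126+178 > 247 → valid
4 of the 6 triples form a triangle.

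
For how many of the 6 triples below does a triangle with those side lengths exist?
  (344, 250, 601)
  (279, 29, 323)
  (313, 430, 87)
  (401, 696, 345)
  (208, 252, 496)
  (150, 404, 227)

1

(250,344,601): 250+344 ≤ 601 → not valid
(29,279,323): 29+279 ≤ 323 → not valid
(87,313,430): 87+313 ≤ 430 → not valid
(345,401,696): 345+401 > 696 → valid
(208,252,496): 208+252 ≤ 496 → not valid
(150,227,404): 150+227 ≤ 404 → not valid
1 of the 6 triples forms a triangle.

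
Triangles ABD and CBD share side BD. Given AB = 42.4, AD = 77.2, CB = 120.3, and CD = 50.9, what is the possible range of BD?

From triangle ABD: |42.4 − 77.2| < BD < 42.4 + 77.2, i.e. 34.8 < BD < 119.6.
From triangle CBD: 69.4 < BD < 171.2.
Both must hold, so BD lies in the intersection.

69.4 < BD < 119.6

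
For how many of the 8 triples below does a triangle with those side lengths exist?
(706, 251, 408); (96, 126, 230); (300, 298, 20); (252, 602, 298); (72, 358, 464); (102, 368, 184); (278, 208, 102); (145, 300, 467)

(251,408,706): 251+408 ≤ 706 → not valid
(96,126,230): 96+126 ≤ 230 → not valid
(20,298,300): 20+298 > 300 → valid
(252,298,602): 252+298 ≤ 602 → not valid
(72,358,464): 72+358 ≤ 464 → not valid
(102,184,368): 102+184 ≤ 368 → not valid
(102,208,278): 102+208 > 278 → valid
(145,300,467): 145+300 ≤ 467 → not valid
2 of the 8 triples form a triangle.

2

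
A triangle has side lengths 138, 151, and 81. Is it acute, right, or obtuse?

acute

Compare the square of the longest side to the sum of squares of the other two: 81² + 138² = 25605 > 22801 = 151².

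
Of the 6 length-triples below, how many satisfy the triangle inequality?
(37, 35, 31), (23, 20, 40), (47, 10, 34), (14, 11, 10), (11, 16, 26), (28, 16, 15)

(31,35,37): 31+35 > 37 → valid
(20,23,40): 20+23 > 40 → valid
(10,34,47): 10+34 ≤ 47 → not valid
(10,11,14): 10+11 > 14 → valid
(11,16,26): 11+16 > 26 → valid
(15,16,28): 15+16 > 28 → valid
5 of the 6 triples form a triangle.

5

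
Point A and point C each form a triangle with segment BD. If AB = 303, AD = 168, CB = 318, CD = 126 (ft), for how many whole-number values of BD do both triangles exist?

From triangle ABD: 135 < BD < 471.
From triangle CBD: 192 < BD < 444.
Intersection: 192 < BD < 444, so integers 193 through 443: 251 values.

251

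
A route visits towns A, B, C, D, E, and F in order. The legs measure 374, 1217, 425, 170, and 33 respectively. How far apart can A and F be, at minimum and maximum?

The maximum is all hops collinear in one direction: 374 + 1217 + 425 + 170 + 33 = 2219.
The longest hop is 1217; the others sum to 1002. Folding the others back against it leaves at least 1217 − 1002 = 215.

215 ≤ AF ≤ 2219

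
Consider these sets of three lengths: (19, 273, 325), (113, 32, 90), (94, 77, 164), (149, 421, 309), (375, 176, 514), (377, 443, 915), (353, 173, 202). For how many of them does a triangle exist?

5

(19,273,325): 19+273 ≤ 325 → not valid
(32,90,113): 32+90 > 113 → valid
(77,94,164): 77+94 > 164 → valid
(149,309,421): 149+309 > 421 → valid
(176,375,514): 176+375 > 514 → valid
(377,443,915): 377+443 ≤ 915 → not valid
(173,202,353): 173+202 > 353 → valid
5 of the 7 triples form a triangle.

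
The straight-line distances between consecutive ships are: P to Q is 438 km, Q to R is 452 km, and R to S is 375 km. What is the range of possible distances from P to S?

The maximum is all hops collinear in one direction: 438 + 452 + 375 = 1265.
The longest hop is 452; the others sum to 813. Since 452 ≤ 813, the path can fold back on itself completely, so the minimum distance is 0.

0 ≤ PS ≤ 1265 km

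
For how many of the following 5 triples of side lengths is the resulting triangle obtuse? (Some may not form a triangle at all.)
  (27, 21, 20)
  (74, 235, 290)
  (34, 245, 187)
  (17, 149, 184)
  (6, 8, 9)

1

(27,21,20): 20²+21² = 841 > 729 = 27² → acute
(74,235,290): 74²+235² = 60701 < 84100 = 290² → obtuse
(34,245,187): 34+187 ≤ 245, not a triangle
(17,149,184): 17+149 ≤ 184, not a triangle
(6,8,9): 6²+8² = 100 > 81 = 9² → acute
1 of the 5 is obtuse.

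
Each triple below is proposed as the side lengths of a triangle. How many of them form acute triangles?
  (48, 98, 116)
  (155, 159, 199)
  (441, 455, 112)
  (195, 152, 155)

(48,98,116): 48²+98² = 11908 < 13456 = 116² → obtuse
(155,159,199): 155²+159² = 49306 > 39601 = 199² → acute
(441,455,112): 112²+441² = 207025 = 455² → right
(195,152,155): 152²+155² = 47129 > 38025 = 195² → acute
2 of the 4 are acute.

2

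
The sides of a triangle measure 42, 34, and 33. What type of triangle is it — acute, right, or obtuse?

Compare the square of the longest side to the sum of squares of the other two: 33² + 34² = 2245 > 1764 = 42².

acute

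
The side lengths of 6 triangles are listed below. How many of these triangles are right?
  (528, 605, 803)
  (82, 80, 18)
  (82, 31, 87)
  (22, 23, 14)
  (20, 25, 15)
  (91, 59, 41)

3

(528,605,803): 528²+605² = 644809 = 803² → right
(82,80,18): 18²+80² = 6724 = 82² → right
(82,31,87): 31²+82² = 7685 > 7569 = 87² → acute
(22,23,14): 14²+22² = 680 > 529 = 23² → acute
(20,25,15): 15²+20² = 625 = 25² → right
(91,59,41): 41²+59² = 5162 < 8281 = 91² → obtuse
3 of the 6 are right.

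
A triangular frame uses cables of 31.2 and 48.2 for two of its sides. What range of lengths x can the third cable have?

By the triangle inequality, x must be less than 31.2 + 48.2 = 79.4 and greater than |31.2 − 48.2| = 17.0.

17.0 < x < 79.4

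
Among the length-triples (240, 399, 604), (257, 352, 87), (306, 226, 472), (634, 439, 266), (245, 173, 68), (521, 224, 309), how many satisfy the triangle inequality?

4

(240,399,604): 240+399 > 604 → valid
(87,257,352): 87+257 ≤ 352 → not valid
(226,306,472): 226+306 > 472 → valid
(266,439,634): 266+439 > 634 → valid
(68,173,245): 68+173 ≤ 245 → not valid
(224,309,521): 224+309 > 521 → valid
4 of the 6 triples form a triangle.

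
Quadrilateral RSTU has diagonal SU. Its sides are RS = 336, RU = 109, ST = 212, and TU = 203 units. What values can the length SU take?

From triangle RSU: |336 − 109| < SU < 336 + 109, i.e. 227 < SU < 445.
From triangle TSU: 9 < SU < 415.
Both must hold, so SU lies in the intersection.

227 < SU < 415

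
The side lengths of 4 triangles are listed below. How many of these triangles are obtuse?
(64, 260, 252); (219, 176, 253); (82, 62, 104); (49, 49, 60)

1

(64,260,252): 64²+252² = 67600 = 260² → right
(219,176,253): 176²+219² = 78937 > 64009 = 253² → acute
(82,62,104): 62²+82² = 10568 < 10816 = 104² → obtuse
(49,49,60): 49²+49² = 4802 > 3600 = 60² → acute
1 of the 4 is obtuse.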